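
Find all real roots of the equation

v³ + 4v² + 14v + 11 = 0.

Possible rational roots are divisors of 11. Testing v = -1 gives 0, so (v + 1) is a factor.
Divide: v³ + 4v² + 14v + 11 = (v + 1)(v² + 3v + 11).
The quadratic v² + 3v + 11 has discriminant -35 < 0, so no further real roots.

v = -1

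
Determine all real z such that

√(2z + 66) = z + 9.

Square both sides: 2z + 66 = (z + 9)².
Expand and rearrange: z² + 16z + 15 = 0.
Solving gives z = -1 or z = -15.
Check each candidate in the original equation:
  z = -1: √(64) = 8, while z + 9 = 8 — valid.
  z = -15: √(36) = 6, while z + 9 = -6 — extraneous.

z = -1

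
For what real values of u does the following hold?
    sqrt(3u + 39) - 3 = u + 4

Isolate the radical: sqrt(3u + 39) = u + 7.
Square both sides: 3u + 39 = (u + 7)^2.
Expand and rearrange: u^2 + 11u + 10 = 0.
Solving gives u = -1 or u = -10.
Check each candidate in the original equation:
  u = -1: sqrt(36) = 6, while u + 7 = 6 — valid.
  u = -10: sqrt(9) = 3, while u + 7 = -3 — extraneous.

u = -1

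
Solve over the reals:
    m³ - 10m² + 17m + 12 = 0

m = -0.5311 or m = 3 or m = 7.5311

Possible rational roots are divisors of 12. Testing m = 3 gives 0, so (m - 3) is a factor.
Divide: m³ - 10m² + 17m + 12 = (m - 3)(m² - 7m - 4).
Apply the quadratic formula to m² - 7m - 4 = 0: m = (7 ± √65)/2, i.e. m ≈ 7.5311 or m ≈ -0.5311.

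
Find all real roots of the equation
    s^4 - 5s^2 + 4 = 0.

s = -2 or s = -1 or s = 1 or s = 2

Let u = s^2. The equation becomes u^2 - 5u + 4 = 0.
Factor: (u - 4)(u - 1) = 0, so u = 4 or u = 1.
s^2 = 4 gives s = +/-2.
s^2 = 1 gives s = +/-1.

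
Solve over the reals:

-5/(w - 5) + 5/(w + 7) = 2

Multiply both sides by (w - 5)(w + 7):
-5(w + 7) + 5(w - 5) = 2(w - 5)(w + 7).
Expand and collect terms: 2w^2 + 4w - 10 = 0.
By the quadratic formula, w = (-4 +/- sqrt(96)) / 4, so w ~= 1.4495 or w ~= -3.4495.
Neither value makes a denominator zero (w != 5, w != -7), so both are valid.

w = -3.4495 or w = 1.4495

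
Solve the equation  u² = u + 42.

Bring every term to one side: u² - u - 42 = 0.
Factor: (u + 6)(u - 7) = 0.
So u = -6 or u = 7.

u = -6 or u = 7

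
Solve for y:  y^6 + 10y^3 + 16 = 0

y = -2 or y = -1.2599

Let u = y^3. The equation becomes u^2 + 10u + 16 = 0.
Factor: (u + 8)(u + 2) = 0, so u = -8 or u = -2.
y^3 = -8 gives y = -2.
y^3 = -2 gives y = -(2)^(1/3) ~= -1.2599.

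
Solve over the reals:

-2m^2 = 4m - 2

m = -2.4142 or m = 0.4142

Rearrange to standard form: -2m^2 - 4m + 2 = 0.
Discriminant: (-4)^2 - 4*(-2)*2 = 32.
Quadratic formula: m = (4 +/- sqrt(32)) / (-4).
So m = -sqrt(2) - 1 ~= -2.4142 or m = -1 + sqrt(2) ~= 0.4142.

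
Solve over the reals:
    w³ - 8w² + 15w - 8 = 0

w = 1 or w = 1.4384 or w = 5.5616

Possible rational roots are divisors of -8. Testing w = 1 gives 0, so (w - 1) is a factor.
Divide: w³ - 8w² + 15w - 8 = (w - 1)(w² - 7w + 8).
Apply the quadratic formula to w² - 7w + 8 = 0: w = (7 ± √17)/2, i.e. w ≈ 5.5616 or w ≈ 1.4384.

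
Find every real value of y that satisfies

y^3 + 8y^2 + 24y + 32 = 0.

y = -4

Possible rational roots are divisors of 32. Testing y = -4 gives 0, so (y + 4) is a factor.
Divide: y^3 + 8y^2 + 24y + 32 = (y + 4)(y^2 + 4y + 8).
The quadratic y^2 + 4y + 8 has discriminant -16 < 0, so no further real roots.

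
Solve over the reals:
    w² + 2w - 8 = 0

w = -4 or w = 2

Factor: (w + 4)(w - 2) = 0.
So w = -4 or w = 2.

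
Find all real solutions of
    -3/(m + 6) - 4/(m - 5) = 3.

Multiply both sides by (m + 6)(m - 5):
-3(m - 5) - 4(m + 6) = 3(m + 6)(m - 5).
Expand and collect terms: 3m² + 10m - 81 = 0.
By the quadratic formula, m = (-10 ± √1072) / 6, so m ≈ 3.7902 or m ≈ -7.1236.
Neither value makes a denominator zero (m ≠ -6, m ≠ 5), so both are valid.

m = -7.1236 or m = 3.7902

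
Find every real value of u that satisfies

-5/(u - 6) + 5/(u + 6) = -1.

Multiply both sides by (u - 6)(u + 6):
-5(u + 6) + 5(u - 6) = -(u - 6)(u + 6).
Expand and collect terms: -u² + 96 = 0.
By the quadratic formula, u = (0 ± √384) / -2, so u ≈ -9.798 or u ≈ 9.798.
Neither value makes a denominator zero (u ≠ 6, u ≠ -6), so both are valid.

u = -9.798 or u = 9.798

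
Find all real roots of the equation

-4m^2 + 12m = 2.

m = 0.1771 or m = 2.8229

Rearrange to standard form: -4m^2 + 12m - 2 = 0.
Discriminant: (12)^2 - 4*(-4)*(-2) = 112.
Quadratic formula: m = (-12 +/- sqrt(112)) / (-8).
So m = 3/2 - sqrt(7)/2 ~= 0.1771 or m = sqrt(7)/2 + 3/2 ~= 2.8229.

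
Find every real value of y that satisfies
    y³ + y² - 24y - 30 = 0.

y = -4.7321 or y = -1.2679 or y = 5

Possible rational roots are divisors of -30. Testing y = 5 gives 0, so (y - 5) is a factor.
Divide: y³ + y² - 24y - 30 = (y - 5)(y² + 6y + 6).
Apply the quadratic formula to y² + 6y + 6 = 0: y = (-6 ± √12)/2, i.e. y ≈ -1.2679 or y ≈ -4.7321.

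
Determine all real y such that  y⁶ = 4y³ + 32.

Let u = y³. The equation becomes u² - 4u - 32 = 0.
Factor: (u - 8)(u + 4) = 0, so u = 8 or u = -4.
y³ = 8 gives y = 2.
y³ = -4 gives y = -∛(4) ≈ -1.5874.

y = -1.5874 or y = 2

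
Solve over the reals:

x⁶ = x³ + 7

Let u = x³. The equation becomes u² - u - 7 = 0.
By the quadratic formula, u = 1/2 + √(29)/2 or u = 1/2 - √(29)/2.
x³ = 1/2 + √(29)/2 gives x = ∛(1/2 + √(29)/2) ≈ 1.4725.
x³ = 1/2 - √(29)/2 gives x = -∛(-1/2 + √(29)/2) ≈ -1.2991.

x = -1.2991 or x = 1.4725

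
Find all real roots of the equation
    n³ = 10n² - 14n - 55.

Rearrange: n³ - 10n² + 14n + 55 = 0.
Possible rational roots are divisors of 55. Testing n = 5 gives 0, so (n - 5) is a factor.
Divide: n³ - 10n² + 14n + 55 = (n - 5)(n² - 5n - 11).
Apply the quadratic formula to n² - 5n - 11 = 0: n = (5 ± √69)/2, i.e. n ≈ 6.6533 or n ≈ -1.6533.

n = -1.6533 or n = 5 or n = 6.6533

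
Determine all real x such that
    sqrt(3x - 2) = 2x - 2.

x = 2

Square both sides: 3x - 2 = (2x - 2)^2.
Expand and rearrange: 4x^2 - 11x + 6 = 0.
Solving gives x = 2 or x = 0.75.
Check each candidate in the original equation:
  x = 2: sqrt(4) = 2, while 2x - 2 = 2 — valid.
  x = 0.75: sqrt(0.25) = 0.5, while 2x - 2 = -0.5 — extraneous.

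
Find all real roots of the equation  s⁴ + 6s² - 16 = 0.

Let u = s². The equation becomes u² + 6u - 16 = 0.
Factor: (u + 8)(u - 2) = 0, so u = -8 or u = 2.
s² = -8 < 0 has no real solution.
s² = 2 gives s = ±√(2) ≈ ±1.4142.

s = -1.4142 or s = 1.4142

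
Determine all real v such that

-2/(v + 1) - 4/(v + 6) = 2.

Multiply both sides by (v + 1)(v + 6):
-2(v + 6) - 4(v + 1) = 2(v + 1)(v + 6).
Expand and collect terms: 2v^2 + 20v + 28 = 0.
By the quadratic formula, v = (-20 +/- sqrt(176)) / 4, so v ~= -1.6834 or v ~= -8.3166.
Neither value makes a denominator zero (v != -1, v != -6), so both are valid.

v = -8.3166 or v = -1.6834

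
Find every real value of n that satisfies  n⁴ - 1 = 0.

n = -1 or n = 1

Let u = n². The equation becomes u² - 1 = 0.
Factor: (u - 1)(u + 1) = 0, so u = 1 or u = -1.
n² = 1 gives n = ±1.
n² = -1 < 0 has no real solution.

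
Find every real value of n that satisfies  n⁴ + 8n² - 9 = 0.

n = -1 or n = 1

Let u = n². The equation becomes u² + 8u - 9 = 0.
Factor: (u - 1)(u + 9) = 0, so u = 1 or u = -9.
n² = 1 gives n = ±1.
n² = -9 < 0 has no real solution.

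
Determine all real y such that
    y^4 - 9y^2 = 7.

y = -3.1177 or y = 3.1177

Let u = y^2. The equation becomes u^2 - 9u - 7 = 0.
By the quadratic formula, u = 9/2 + sqrt(109)/2 or u = 9/2 - sqrt(109)/2.
y^2 = 9/2 + sqrt(109)/2 gives y = +/-sqrt(9/2 + sqrt(109)/2) ~= +/-3.1177.
y^2 = 9/2 - sqrt(109)/2 < 0 has no real solution.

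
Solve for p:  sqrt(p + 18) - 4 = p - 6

p = 7

Isolate the radical: sqrt(p + 18) = p - 2.
Square both sides: p + 18 = (p - 2)^2.
Expand and rearrange: p^2 - 5p - 14 = 0.
Solving gives p = 7 or p = -2.
Check each candidate in the original equation:
  p = 7: sqrt(25) = 5, while p - 2 = 5 — valid.
  p = -2: sqrt(16) = 4, while p - 2 = -4 — extraneous.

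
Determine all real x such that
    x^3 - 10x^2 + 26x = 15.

Rearrange: x^3 - 10x^2 + 26x - 15 = 0.
Possible rational roots are divisors of -15. Testing x = 3 gives 0, so (x - 3) is a factor.
Divide: x^3 - 10x^2 + 26x - 15 = (x - 3)(x^2 - 7x + 5).
Apply the quadratic formula to x^2 - 7x + 5 = 0: x = (7 +/- sqrt(29))/2, i.e. x ~= 6.1926 or x ~= 0.8074.

x = 0.8074 or x = 3 or x = 6.1926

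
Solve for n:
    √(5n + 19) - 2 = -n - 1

Isolate the radical: √(5n + 19) = -n + 1.
Square both sides: 5n + 19 = (-n + 1)².
Expand and rearrange: n² - 7n - 18 = 0.
Solving gives n = 9 or n = -2.
Check each candidate in the original equation:
  n = 9: √(64) = 8, while -n + 1 = -8 — extraneous.
  n = -2: √(9) = 3, while -n + 1 = 3 — valid.

n = -2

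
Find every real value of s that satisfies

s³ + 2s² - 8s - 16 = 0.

s = -2.8284 or s = -2 or s = 2.8284

Possible rational roots are divisors of -16. Testing s = -2 gives 0, so (s + 2) is a factor.
Divide: s³ + 2s² - 8s - 16 = (s + 2)(s² - 8).
Apply the quadratic formula to s² - 8 = 0: s = (0 ± √32)/2, i.e. s ≈ 2.8284 or s ≈ -2.8284.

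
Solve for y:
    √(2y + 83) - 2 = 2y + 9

Isolate the radical: √(2y + 83) = 2y + 11.
Square both sides: 2y + 83 = (2y + 11)².
Expand and rearrange: 4y² + 42y + 38 = 0.
Solving gives y = -1 or y = -9.5.
Check each candidate in the original equation:
  y = -1: √(81) = 9, while 2y + 11 = 9 — valid.
  y = -9.5: √(64) = 8, while 2y + 11 = -8 — extraneous.

y = -1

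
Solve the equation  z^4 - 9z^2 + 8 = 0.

Let u = z^2. The equation becomes u^2 - 9u + 8 = 0.
Factor: (u - 8)(u - 1) = 0, so u = 8 or u = 1.
z^2 = 8 gives z = +/-2*sqrt(2) ~= +/-2.8284.
z^2 = 1 gives z = +/-1.

z = -2.8284 or z = -1 or z = 1 or z = 2.8284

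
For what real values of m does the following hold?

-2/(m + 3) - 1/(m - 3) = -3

Multiply both sides by (m + 3)(m - 3):
-2(m - 3) - (m + 3) = -3(m + 3)(m - 3).
Expand and collect terms: -3m² + 3m + 24 = 0.
By the quadratic formula, m = (-3 ± √297) / -6, so m ≈ -2.3723 or m ≈ 3.3723.
Neither value makes a denominator zero (m ≠ -3, m ≠ 3), so both are valid.

m = -2.3723 or m = 3.3723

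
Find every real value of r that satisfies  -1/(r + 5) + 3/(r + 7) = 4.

r = -6 or r = -5.5

Multiply both sides by (r + 5)(r + 7):
-(r + 7) + 3(r + 5) = 4(r + 5)(r + 7).
Expand and collect terms: 4r² + 46r + 132 = 0.
Factor or apply the quadratic formula: r = -5.5 or r = -6.
Neither value makes a denominator zero (r ≠ -5, r ≠ -7), so both are valid.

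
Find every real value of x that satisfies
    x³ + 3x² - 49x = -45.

x = -9 or x = 1 or x = 5

Rearrange: x³ + 3x² - 49x + 45 = 0.
Possible rational roots are divisors of 45. Testing x = 5 gives 0, so (x - 5) is a factor.
Divide: x³ + 3x² - 49x + 45 = (x - 5)(x² + 8x - 9).
Factor the quadratic: x = 1 or x = -9.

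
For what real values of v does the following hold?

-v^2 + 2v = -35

Bring every term to one side: -v^2 + 2v + 35 = 0.
Factor: -1(v - 7)(v + 5) = 0.
So v = 7 or v = -5.

v = -5 or v = 7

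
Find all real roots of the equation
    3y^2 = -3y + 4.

y = -1.7583 or y = 0.7583

Rearrange to standard form: 3y^2 + 3y - 4 = 0.
Discriminant: (3)^2 - 4*3*(-4) = 57.
Quadratic formula: y = (-3 +/- sqrt(57)) / 6.
So y = -1/2 + sqrt(57)/6 ~= 0.7583 or y = -sqrt(57)/6 - 1/2 ~= -1.7583.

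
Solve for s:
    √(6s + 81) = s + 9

Square both sides: 6s + 81 = (s + 9)².
Expand and rearrange: s² + 12s = 0.
Solving gives s = 0 or s = -12.
Check each candidate in the original equation:
  s = 0: √(81) = 9, while s + 9 = 9 — valid.
  s = -12: √(9) = 3, while s + 9 = -3 — extraneous.

s = 0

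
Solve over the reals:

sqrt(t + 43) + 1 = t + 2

Isolate the radical: sqrt(t + 43) = t + 1.
Square both sides: t + 43 = (t + 1)^2.
Expand and rearrange: t^2 + t - 42 = 0.
Solving gives t = 6 or t = -7.
Check each candidate in the original equation:
  t = 6: sqrt(49) = 7, while t + 1 = 7 — valid.
  t = -7: sqrt(36) = 6, while t + 1 = -6 — extraneous.

t = 6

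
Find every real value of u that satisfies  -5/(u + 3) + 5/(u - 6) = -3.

u = -0.7913 or u = 3.7913

Multiply both sides by (u + 3)(u - 6):
-5(u - 6) + 5(u + 3) = -3(u + 3)(u - 6).
Expand and collect terms: -3u² + 9u + 9 = 0.
By the quadratic formula, u = (-9 ± √189) / -6, so u ≈ -0.7913 or u ≈ 3.7913.
Neither value makes a denominator zero (u ≠ -3, u ≠ 6), so both are valid.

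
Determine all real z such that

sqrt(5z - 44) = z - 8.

z = 9 or z = 12

Square both sides: 5z - 44 = (z - 8)^2.
Expand and rearrange: z^2 - 21z + 108 = 0.
Solving gives z = 12 or z = 9.
Check each candidate in the original equation:
  z = 12: sqrt(16) = 4, while z - 8 = 4 — valid.
  z = 9: sqrt(1) = 1, while z - 8 = 1 — valid.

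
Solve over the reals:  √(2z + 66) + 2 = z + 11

Isolate the radical: √(2z + 66) = z + 9.
Square both sides: 2z + 66 = (z + 9)².
Expand and rearrange: z² + 16z + 15 = 0.
Solving gives z = -1 or z = -15.
Check each candidate in the original equation:
  z = -1: √(64) = 8, while z + 9 = 8 — valid.
  z = -15: √(36) = 6, while z + 9 = -6 — extraneous.

z = -1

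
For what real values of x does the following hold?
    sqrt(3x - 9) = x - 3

Square both sides: 3x - 9 = (x - 3)^2.
Expand and rearrange: x^2 - 9x + 18 = 0.
Solving gives x = 6 or x = 3.
Check each candidate in the original equation:
  x = 6: sqrt(9) = 3, while x - 3 = 3 — valid.
  x = 3: sqrt(0) = 0, while x - 3 = 0 — valid.

x = 3 or x = 6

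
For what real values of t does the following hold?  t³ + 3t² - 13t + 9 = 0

t = -5.6056 or t = 1 or t = 1.6056

Possible rational roots are divisors of 9. Testing t = 1 gives 0, so (t - 1) is a factor.
Divide: t³ + 3t² - 13t + 9 = (t - 1)(t² + 4t - 9).
Apply the quadratic formula to t² + 4t - 9 = 0: t = (-4 ± √52)/2, i.e. t ≈ 1.6056 or t ≈ -5.6056.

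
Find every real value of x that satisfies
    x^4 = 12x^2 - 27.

x = -3 or x = -1.7321 or x = 1.7321 or x = 3

Let u = x^2. The equation becomes u^2 - 12u + 27 = 0.
Factor: (u - 9)(u - 3) = 0, so u = 9 or u = 3.
x^2 = 9 gives x = +/-3.
x^2 = 3 gives x = +/-sqrt(3) ~= +/-1.7321.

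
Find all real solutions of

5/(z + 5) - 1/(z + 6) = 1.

z = -6.1926 or z = -0.8074

Multiply both sides by (z + 5)(z + 6):
5(z + 6) - (z + 5) = (z + 5)(z + 6).
Expand and collect terms: z^2 + 7z + 5 = 0.
By the quadratic formula, z = (-7 +/- sqrt(29)) / 2, so z ~= -0.8074 or z ~= -6.1926.
Neither value makes a denominator zero (z != -5, z != -6), so both are valid.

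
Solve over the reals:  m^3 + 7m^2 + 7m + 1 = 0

m = -5.8284 or m = -1 or m = -0.1716

Possible rational roots are divisors of 1. Testing m = -1 gives 0, so (m + 1) is a factor.
Divide: m^3 + 7m^2 + 7m + 1 = (m + 1)(m^2 + 6m + 1).
Apply the quadratic formula to m^2 + 6m + 1 = 0: m = (-6 +/- sqrt(32))/2, i.e. m ~= -0.1716 or m ~= -5.8284.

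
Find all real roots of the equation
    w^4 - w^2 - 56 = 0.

w = -2.8284 or w = 2.8284

Let u = w^2. The equation becomes u^2 - u - 56 = 0.
Factor: (u + 7)(u - 8) = 0, so u = -7 or u = 8.
w^2 = -7 < 0 has no real solution.
w^2 = 8 gives w = +/-2*sqrt(2) ~= +/-2.8284.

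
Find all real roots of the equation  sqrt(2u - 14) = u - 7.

u = 7 or u = 9

Square both sides: 2u - 14 = (u - 7)^2.
Expand and rearrange: u^2 - 16u + 63 = 0.
Solving gives u = 9 or u = 7.
Check each candidate in the original equation:
  u = 9: sqrt(4) = 2, while u - 7 = 2 — valid.
  u = 7: sqrt(0) = 0, while u - 7 = 0 — valid.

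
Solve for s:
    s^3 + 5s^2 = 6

Rearrange: s^3 + 5s^2 - 6 = 0.
Possible rational roots are divisors of -6. Testing s = 1 gives 0, so (s - 1) is a factor.
Divide: s^3 + 5s^2 - 6 = (s - 1)(s^2 + 6s + 6).
Apply the quadratic formula to s^2 + 6s + 6 = 0: s = (-6 +/- sqrt(12))/2, i.e. s ~= -1.2679 or s ~= -4.7321.

s = -4.7321 or s = -1.2679 or s = 1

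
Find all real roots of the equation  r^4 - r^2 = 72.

r = -3 or r = 3

Let u = r^2. The equation becomes u^2 - u - 72 = 0.
Factor: (u - 9)(u + 8) = 0, so u = 9 or u = -8.
r^2 = 9 gives r = +/-3.
r^2 = -8 < 0 has no real solution.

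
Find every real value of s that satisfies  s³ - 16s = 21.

s = -3 or s = -1.5414 or s = 4.5414

Rearrange: s³ - 16s - 21 = 0.
Possible rational roots are divisors of -21. Testing s = -3 gives 0, so (s + 3) is a factor.
Divide: s³ - 16s - 21 = (s + 3)(s² - 3s - 7).
Apply the quadratic formula to s² - 3s - 7 = 0: s = (3 ± √37)/2, i.e. s ≈ 4.5414 or s ≈ -1.5414.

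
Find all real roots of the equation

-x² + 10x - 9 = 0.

Factor: -1(x - 9)(x - 1) = 0.
So x = 9 or x = 1.

x = 1 or x = 9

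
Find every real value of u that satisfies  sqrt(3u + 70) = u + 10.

Square both sides: 3u + 70 = (u + 10)^2.
Expand and rearrange: u^2 + 17u + 30 = 0.
Solving gives u = -2 or u = -15.
Check each candidate in the original equation:
  u = -2: sqrt(64) = 8, while u + 10 = 8 — valid.
  u = -15: sqrt(25) = 5, while u + 10 = -5 — extraneous.

u = -2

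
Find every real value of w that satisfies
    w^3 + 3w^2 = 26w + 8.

Rearrange: w^3 + 3w^2 - 26w - 8 = 0.
Possible rational roots are divisors of -8. Testing w = 4 gives 0, so (w - 4) is a factor.
Divide: w^3 + 3w^2 - 26w - 8 = (w - 4)(w^2 + 7w + 2).
Apply the quadratic formula to w^2 + 7w + 2 = 0: w = (-7 +/- sqrt(41))/2, i.e. w ~= -0.2984 or w ~= -6.7016.

w = -6.7016 or w = -0.2984 or w = 4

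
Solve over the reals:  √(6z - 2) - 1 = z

Isolate the radical: √(6z - 2) = z + 1.
Square both sides: 6z - 2 = (z + 1)².
Expand and rearrange: z² - 4z + 3 = 0.
Solving gives z = 3 or z = 1.
Check each candidate in the original equation:
  z = 3: √(16) = 4, while z + 1 = 4 — valid.
  z = 1: √(4) = 2, while z + 1 = 2 — valid.

z = 1 or z = 3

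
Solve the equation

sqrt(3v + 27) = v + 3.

Square both sides: 3v + 27 = (v + 3)^2.
Expand and rearrange: v^2 + 3v - 18 = 0.
Solving gives v = 3 or v = -6.
Check each candidate in the original equation:
  v = 3: sqrt(36) = 6, while v + 3 = 6 — valid.
  v = -6: sqrt(9) = 3, while v + 3 = -3 — extraneous.

v = 3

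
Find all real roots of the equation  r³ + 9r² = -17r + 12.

r = -5.5414 or r = -4 or r = 0.5414

Rearrange: r³ + 9r² + 17r - 12 = 0.
Possible rational roots are divisors of -12. Testing r = -4 gives 0, so (r + 4) is a factor.
Divide: r³ + 9r² + 17r - 12 = (r + 4)(r² + 5r - 3).
Apply the quadratic formula to r² + 5r - 3 = 0: r = (-5 ± √37)/2, i.e. r ≈ 0.5414 or r ≈ -5.5414.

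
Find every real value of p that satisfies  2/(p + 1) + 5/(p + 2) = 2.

Multiply both sides by (p + 1)(p + 2):
2(p + 2) + 5(p + 1) = 2(p + 1)(p + 2).
Expand and collect terms: 2p² - p - 5 = 0.
By the quadratic formula, p = (1 ± √41) / 4, so p ≈ 1.8508 or p ≈ -1.3508.
Neither value makes a denominator zero (p ≠ -1, p ≠ -2), so both are valid.

p = -1.3508 or p = 1.8508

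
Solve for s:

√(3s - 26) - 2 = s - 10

Isolate the radical: √(3s - 26) = s - 8.
Square both sides: 3s - 26 = (s - 8)².
Expand and rearrange: s² - 19s + 90 = 0.
Solving gives s = 10 or s = 9.
Check each candidate in the original equation:
  s = 10: √(4) = 2, while s - 8 = 2 — valid.
  s = 9: √(1) = 1, while s - 8 = 1 — valid.

s = 9 or s = 10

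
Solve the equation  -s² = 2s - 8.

Bring every term to one side: -s² - 2s + 8 = 0.
Factor: -1(s - 2)(s + 4) = 0.
So s = 2 or s = -4.

s = -4 or s = 2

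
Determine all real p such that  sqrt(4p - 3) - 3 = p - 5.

p = 7

Isolate the radical: sqrt(4p - 3) = p - 2.
Square both sides: 4p - 3 = (p - 2)^2.
Expand and rearrange: p^2 - 8p + 7 = 0.
Solving gives p = 7 or p = 1.
Check each candidate in the original equation:
  p = 7: sqrt(25) = 5, while p - 2 = 5 — valid.
  p = 1: sqrt(1) = 1, while p - 2 = -1 — extraneous.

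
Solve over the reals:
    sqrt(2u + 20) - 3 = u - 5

u = 8

Isolate the radical: sqrt(2u + 20) = u - 2.
Square both sides: 2u + 20 = (u - 2)^2.
Expand and rearrange: u^2 - 6u - 16 = 0.
Solving gives u = 8 or u = -2.
Check each candidate in the original equation:
  u = 8: sqrt(36) = 6, while u - 2 = 6 — valid.
  u = -2: sqrt(16) = 4, while u - 2 = -4 — extraneous.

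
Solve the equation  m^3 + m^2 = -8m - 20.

m = -2

Rearrange: m^3 + m^2 + 8m + 20 = 0.
Possible rational roots are divisors of 20. Testing m = -2 gives 0, so (m + 2) is a factor.
Divide: m^3 + m^2 + 8m + 20 = (m + 2)(m^2 - m + 10).
The quadratic m^2 - m + 10 has discriminant -39 < 0, so no further real roots.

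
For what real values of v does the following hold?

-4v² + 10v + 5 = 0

v = -0.4271 or v = 2.9271

Discriminant: (10)² − 4·(-4)·5 = 180.
Quadratic formula: v = (-10 ± √180) / (-8).
So v = 5/4 - 3·√(5)/4 ≈ -0.4271 or v = 5/4 + 3·√(5)/4 ≈ 2.9271.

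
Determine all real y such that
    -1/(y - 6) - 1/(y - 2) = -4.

Multiply both sides by (y - 6)(y - 2):
-(y - 2) - (y - 6) = -4(y - 6)(y - 2).
Expand and collect terms: -4y² + 34y - 56 = 0.
By the quadratic formula, y = (-34 ± √260) / -8, so y ≈ 2.2344 or y ≈ 6.2656.
Neither value makes a denominator zero (y ≠ 6, y ≠ 2), so both are valid.

y = 2.2344 or y = 6.2656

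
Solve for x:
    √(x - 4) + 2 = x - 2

x = 4 or x = 5

Isolate the radical: √(x - 4) = x - 4.
Square both sides: x - 4 = (x - 4)².
Expand and rearrange: x² - 9x + 20 = 0.
Solving gives x = 5 or x = 4.
Check each candidate in the original equation:
  x = 5: √(1) = 1, while x - 4 = 1 — valid.
  x = 4: √(0) = 0, while x - 4 = 0 — valid.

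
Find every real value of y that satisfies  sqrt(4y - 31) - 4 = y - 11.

y = 8 or y = 10

Isolate the radical: sqrt(4y - 31) = y - 7.
Square both sides: 4y - 31 = (y - 7)^2.
Expand and rearrange: y^2 - 18y + 80 = 0.
Solving gives y = 10 or y = 8.
Check each candidate in the original equation:
  y = 10: sqrt(9) = 3, while y - 7 = 3 — valid.
  y = 8: sqrt(1) = 1, while y - 7 = 1 — valid.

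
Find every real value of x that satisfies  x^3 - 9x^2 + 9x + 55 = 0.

Possible rational roots are divisors of 55. Testing x = 5 gives 0, so (x - 5) is a factor.
Divide: x^3 - 9x^2 + 9x + 55 = (x - 5)(x^2 - 4x - 11).
Apply the quadratic formula to x^2 - 4x - 11 = 0: x = (4 +/- sqrt(60))/2, i.e. x ~= 5.873 or x ~= -1.873.

x = -1.873 or x = 5 or x = 5.873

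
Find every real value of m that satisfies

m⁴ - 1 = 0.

m = -1 or m = 1

Let u = m². The equation becomes u² - 1 = 0.
Factor: (u - 1)(u + 1) = 0, so u = 1 or u = -1.
m² = 1 gives m = ±1.
m² = -1 < 0 has no real solution.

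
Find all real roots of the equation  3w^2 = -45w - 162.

w = -9 or w = -6

Bring every term to one side: 3w^2 + 45w + 162 = 0.
Factor: 3(w + 6)(w + 9) = 0.
So w = -6 or w = -9.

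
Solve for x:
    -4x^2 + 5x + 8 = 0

x = -0.9212 or x = 2.1712

Discriminant: (5)^2 - 4*(-4)*8 = 153.
Quadratic formula: x = (-5 +/- sqrt(153)) / (-8).
So x = 5/8 - 3*sqrt(17)/8 ~= -0.9212 or x = 5/8 + 3*sqrt(17)/8 ~= 2.1712.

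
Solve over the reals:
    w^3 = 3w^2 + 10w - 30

w = -3.1623 or w = 3 or w = 3.1623

Rearrange: w^3 - 3w^2 - 10w + 30 = 0.
Possible rational roots are divisors of 30. Testing w = 3 gives 0, so (w - 3) is a factor.
Divide: w^3 - 3w^2 - 10w + 30 = (w - 3)(w^2 - 10).
Apply the quadratic formula to w^2 - 10 = 0: w = (0 +/- sqrt(40))/2, i.e. w ~= 3.1623 or w ~= -3.1623.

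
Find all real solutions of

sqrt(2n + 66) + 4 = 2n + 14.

n = -1

Isolate the radical: sqrt(2n + 66) = 2n + 10.
Square both sides: 2n + 66 = (2n + 10)^2.
Expand and rearrange: 4n^2 + 38n + 34 = 0.
Solving gives n = -1 or n = -8.5.
Check each candidate in the original equation:
  n = -1: sqrt(64) = 8, while 2n + 10 = 8 — valid.
  n = -8.5: sqrt(49) = 7, while 2n + 10 = -7 — extraneous.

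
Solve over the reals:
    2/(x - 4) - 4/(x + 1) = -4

Multiply both sides by (x - 4)(x + 1):
2(x + 1) - 4(x - 4) = -4(x - 4)(x + 1).
Expand and collect terms: -4x^2 + 14x - 2 = 0.
By the quadratic formula, x = (-14 +/- sqrt(164)) / -8, so x ~= 0.1492 or x ~= 3.3508.
Neither value makes a denominator zero (x != 4, x != -1), so both are valid.

x = 0.1492 or x = 3.3508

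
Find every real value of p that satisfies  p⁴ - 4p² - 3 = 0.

p = -2.1554 or p = 2.1554

Let u = p². The equation becomes u² - 4u - 3 = 0.
By the quadratic formula, u = 2 + √(7) or u = 2 - √(7).
p² = 2 + √(7) gives p = ±√(2 + √(7)) ≈ ±2.1554.
p² = 2 - √(7) < 0 has no real solution.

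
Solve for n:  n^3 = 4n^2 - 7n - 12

Rearrange: n^3 - 4n^2 + 7n + 12 = 0.
Possible rational roots are divisors of 12. Testing n = -1 gives 0, so (n + 1) is a factor.
Divide: n^3 - 4n^2 + 7n + 12 = (n + 1)(n^2 - 5n + 12).
The quadratic n^2 - 5n + 12 has discriminant -23 < 0, so no further real roots.

n = -1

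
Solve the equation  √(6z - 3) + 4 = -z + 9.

z = 2

Isolate the radical: √(6z - 3) = -z + 5.
Square both sides: 6z - 3 = (-z + 5)².
Expand and rearrange: z² - 16z + 28 = 0.
Solving gives z = 14 or z = 2.
Check each candidate in the original equation:
  z = 14: √(81) = 9, while -z + 5 = -9 — extraneous.
  z = 2: √(9) = 3, while -z + 5 = 3 — valid.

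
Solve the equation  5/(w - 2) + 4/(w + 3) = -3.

Multiply both sides by (w - 2)(w + 3):
5(w + 3) + 4(w - 2) = -3(w - 2)(w + 3).
Expand and collect terms: -3w^2 - 12w + 11 = 0.
By the quadratic formula, w = (12 +/- sqrt(276)) / -6, so w ~= -4.7689 or w ~= 0.7689.
Neither value makes a denominator zero (w != 2, w != -3), so both are valid.

w = -4.7689 or w = 0.7689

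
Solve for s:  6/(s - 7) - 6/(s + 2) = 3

s = -3.6847 or s = 8.6847

Multiply both sides by (s - 7)(s + 2):
6(s + 2) - 6(s - 7) = 3(s - 7)(s + 2).
Expand and collect terms: 3s² - 15s - 96 = 0.
By the quadratic formula, s = (15 ± √1377) / 6, so s ≈ 8.6847 or s ≈ -3.6847.
Neither value makes a denominator zero (s ≠ 7, s ≠ -2), so both are valid.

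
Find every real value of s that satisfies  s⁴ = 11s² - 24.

Let u = s². The equation becomes u² - 11u + 24 = 0.
Factor: (u - 8)(u - 3) = 0, so u = 8 or u = 3.
s² = 8 gives s = ±2·√(2) ≈ ±2.8284.
s² = 3 gives s = ±√(3) ≈ ±1.7321.

s = -2.8284 or s = -1.7321 or s = 1.7321 or s = 2.8284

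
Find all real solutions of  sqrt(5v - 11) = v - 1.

Square both sides: 5v - 11 = (v - 1)^2.
Expand and rearrange: v^2 - 7v + 12 = 0.
Solving gives v = 4 or v = 3.
Check each candidate in the original equation:
  v = 4: sqrt(9) = 3, while v - 1 = 3 — valid.
  v = 3: sqrt(4) = 2, while v - 1 = 2 — valid.

v = 3 or v = 4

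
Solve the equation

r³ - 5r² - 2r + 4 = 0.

Possible rational roots are divisors of 4. Testing r = -1 gives 0, so (r + 1) is a factor.
Divide: r³ - 5r² - 2r + 4 = (r + 1)(r² - 6r + 4).
Apply the quadratic formula to r² - 6r + 4 = 0: r = (6 ± √20)/2, i.e. r ≈ 5.2361 or r ≈ 0.7639.

r = -1 or r = 0.7639 or r = 5.2361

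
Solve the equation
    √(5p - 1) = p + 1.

Square both sides: 5p - 1 = (p + 1)².
Expand and rearrange: p² - 3p + 2 = 0.
Solving gives p = 2 or p = 1.
Check each candidate in the original equation:
  p = 2: √(9) = 3, while p + 1 = 3 — valid.
  p = 1: √(4) = 2, while p + 1 = 2 — valid.

p = 1 or p = 2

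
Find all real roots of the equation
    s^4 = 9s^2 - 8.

Let u = s^2. The equation becomes u^2 - 9u + 8 = 0.
Factor: (u - 8)(u - 1) = 0, so u = 8 or u = 1.
s^2 = 8 gives s = +/-2*sqrt(2) ~= +/-2.8284.
s^2 = 1 gives s = +/-1.

s = -2.8284 or s = -1 or s = 1 or s = 2.8284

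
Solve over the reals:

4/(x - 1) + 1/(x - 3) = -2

Multiply both sides by (x - 1)(x - 3):
4(x - 3) + (x - 1) = -2(x - 1)(x - 3).
Expand and collect terms: -2x² + 3x + 7 = 0.
By the quadratic formula, x = (-3 ± √65) / -4, so x ≈ -1.2656 or x ≈ 2.7656.
Neither value makes a denominator zero (x ≠ 1, x ≠ 3), so both are valid.

x = -1.2656 or x = 2.7656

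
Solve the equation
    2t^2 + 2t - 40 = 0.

Factor: 2(t - 4)(t + 5) = 0.
So t = 4 or t = -5.

t = -5 or t = 4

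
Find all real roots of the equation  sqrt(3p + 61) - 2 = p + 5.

Isolate the radical: sqrt(3p + 61) = p + 7.
Square both sides: 3p + 61 = (p + 7)^2.
Expand and rearrange: p^2 + 11p - 12 = 0.
Solving gives p = 1 or p = -12.
Check each candidate in the original equation:
  p = 1: sqrt(64) = 8, while p + 7 = 8 — valid.
  p = -12: sqrt(25) = 5, while p + 7 = -5 — extraneous.

p = 1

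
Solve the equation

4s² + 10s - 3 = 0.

Discriminant: (10)² − 4·4·(-3) = 148.
Quadratic formula: s = (-10 ± √148) / 8.
So s = -5/4 + √(37)/4 ≈ 0.2707 or s = -√(37)/4 - 5/4 ≈ -2.7707.

s = -2.7707 or s = 0.2707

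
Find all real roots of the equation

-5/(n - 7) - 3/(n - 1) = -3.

n = 1.7587 or n = 8.9079

Multiply both sides by (n - 7)(n - 1):
-5(n - 1) - 3(n - 7) = -3(n - 7)(n - 1).
Expand and collect terms: -3n² + 32n - 47 = 0.
By the quadratic formula, n = (-32 ± √460) / -6, so n ≈ 1.7587 or n ≈ 8.9079.
Neither value makes a denominator zero (n ≠ 7, n ≠ 1), so both are valid.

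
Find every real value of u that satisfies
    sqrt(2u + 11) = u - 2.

Square both sides: 2u + 11 = (u - 2)^2.
Expand and rearrange: u^2 - 6u - 7 = 0.
Solving gives u = 7 or u = -1.
Check each candidate in the original equation:
  u = 7: sqrt(25) = 5, while u - 2 = 5 — valid.
  u = -1: sqrt(9) = 3, while u - 2 = -3 — extraneous.

u = 7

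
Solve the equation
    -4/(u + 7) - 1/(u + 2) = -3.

Multiply both sides by (u + 7)(u + 2):
-4(u + 2) - (u + 7) = -3(u + 7)(u + 2).
Expand and collect terms: -3u² - 22u - 27 = 0.
By the quadratic formula, u = (22 ± √160) / -6, so u ≈ -5.7749 or u ≈ -1.5585.
Neither value makes a denominator zero (u ≠ -7, u ≠ -2), so both are valid.

u = -5.7749 or u = -1.5585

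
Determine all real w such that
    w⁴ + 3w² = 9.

w = -1.3617 or w = 1.3617

Let u = w². The equation becomes u² + 3u - 9 = 0.
By the quadratic formula, u = -3/2 + 3·√(5)/2 or u = -3·√(5)/2 - 3/2.
w² = -3/2 + 3·√(5)/2 gives w = ±√(-3/2 + 3·√(5)/2) ≈ ±1.3617.
w² = -3·√(5)/2 - 3/2 < 0 has no real solution.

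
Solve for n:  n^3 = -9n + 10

Rearrange: n^3 + 9n - 10 = 0.
Possible rational roots are divisors of -10. Testing n = 1 gives 0, so (n - 1) is a factor.
Divide: n^3 + 9n - 10 = (n - 1)(n^2 + n + 10).
The quadratic n^2 + n + 10 has discriminant -39 < 0, so no further real roots.

n = 1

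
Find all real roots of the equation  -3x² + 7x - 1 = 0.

x = 0.1529 or x = 2.1805

Discriminant: (7)² − 4·(-3)·(-1) = 37.
Quadratic formula: x = (-7 ± √37) / (-6).
So x = 7/6 - √(37)/6 ≈ 0.1529 or x = √(37)/6 + 7/6 ≈ 2.1805.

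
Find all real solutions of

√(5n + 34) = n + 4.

n = 3

Square both sides: 5n + 34 = (n + 4)².
Expand and rearrange: n² + 3n - 18 = 0.
Solving gives n = 3 or n = -6.
Check each candidate in the original equation:
  n = 3: √(49) = 7, while n + 4 = 7 — valid.
  n = -6: √(4) = 2, while n + 4 = -2 — extraneous.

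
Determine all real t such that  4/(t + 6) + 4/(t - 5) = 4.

t = -5.0902 or t = 6.0902

Multiply both sides by (t + 6)(t - 5):
4(t - 5) + 4(t + 6) = 4(t + 6)(t - 5).
Expand and collect terms: 4t^2 - 4t - 124 = 0.
By the quadratic formula, t = (4 +/- sqrt(2000)) / 8, so t ~= 6.0902 or t ~= -5.0902.
Neither value makes a denominator zero (t != -6, t != 5), so both are valid.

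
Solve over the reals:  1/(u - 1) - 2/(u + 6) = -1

Multiply both sides by (u - 1)(u + 6):
(u + 6) - 2(u - 1) = -(u - 1)(u + 6).
Expand and collect terms: -u² - 4u - 2 = 0.
By the quadratic formula, u = (4 ± √8) / -2, so u ≈ -3.4142 or u ≈ -0.5858.
Neither value makes a denominator zero (u ≠ 1, u ≠ -6), so both are valid.

u = -3.4142 or u = -0.5858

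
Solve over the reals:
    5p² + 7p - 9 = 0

Discriminant: (7)² − 4·5·(-9) = 229.
Quadratic formula: p = (-7 ± √229) / 10.
So p = -7/10 + √(229)/10 ≈ 0.8133 or p = -√(229)/10 - 7/10 ≈ -2.2133.

p = -2.2133 or p = 0.8133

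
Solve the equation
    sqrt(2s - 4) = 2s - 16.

s = 10

Square both sides: 2s - 4 = (2s - 16)^2.
Expand and rearrange: 4s^2 - 66s + 260 = 0.
Solving gives s = 10 or s = 6.5.
Check each candidate in the original equation:
  s = 10: sqrt(16) = 4, while 2s - 16 = 4 — valid.
  s = 6.5: sqrt(9) = 3, while 2s - 16 = -3 — extraneous.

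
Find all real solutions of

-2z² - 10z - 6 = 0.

Discriminant: (-10)² − 4·(-2)·(-6) = 52.
Quadratic formula: z = (10 ± √52) / (-4).
So z = -5/2 - √(13)/2 ≈ -4.3028 or z = -5/2 + √(13)/2 ≈ -0.6972.

z = -4.3028 or z = -0.6972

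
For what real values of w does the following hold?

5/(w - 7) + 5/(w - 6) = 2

w = 6.4505 or w = 11.5495

Multiply both sides by (w - 7)(w - 6):
5(w - 6) + 5(w - 7) = 2(w - 7)(w - 6).
Expand and collect terms: 2w^2 - 36w + 149 = 0.
By the quadratic formula, w = (36 +/- sqrt(104)) / 4, so w ~= 11.5495 or w ~= 6.4505.
Neither value makes a denominator zero (w != 7, w != 6), so both are valid.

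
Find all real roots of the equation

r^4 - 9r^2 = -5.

r = -2.8992 or r = -0.7713 or r = 0.7713 or r = 2.8992

Let u = r^2. The equation becomes u^2 - 9u + 5 = 0.
By the quadratic formula, u = sqrt(61)/2 + 9/2 or u = 9/2 - sqrt(61)/2.
r^2 = sqrt(61)/2 + 9/2 gives r = +/-sqrt(sqrt(61)/2 + 9/2) ~= +/-2.8992.
r^2 = 9/2 - sqrt(61)/2 gives r = +/-sqrt(9/2 - sqrt(61)/2) ~= +/-0.7713.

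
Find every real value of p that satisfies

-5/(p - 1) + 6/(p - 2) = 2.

Multiply both sides by (p - 1)(p - 2):
-5(p - 2) + 6(p - 1) = 2(p - 1)(p - 2).
Expand and collect terms: 2p^2 - 7p = 0.
Factor or apply the quadratic formula: p = 3.5 or p = 0.
Neither value makes a denominator zero (p != 1, p != 2), so both are valid.

p = 0 or p = 3.5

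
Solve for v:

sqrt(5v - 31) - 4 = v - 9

v = 7 or v = 8

Isolate the radical: sqrt(5v - 31) = v - 5.
Square both sides: 5v - 31 = (v - 5)^2.
Expand and rearrange: v^2 - 15v + 56 = 0.
Solving gives v = 8 or v = 7.
Check each candidate in the original equation:
  v = 8: sqrt(9) = 3, while v - 5 = 3 — valid.
  v = 7: sqrt(4) = 2, while v - 5 = 2 — valid.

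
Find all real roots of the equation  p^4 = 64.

Let u = p^2. The equation becomes u^2 - 64 = 0.
Factor: (u + 8)(u - 8) = 0, so u = -8 or u = 8.
p^2 = -8 < 0 has no real solution.
p^2 = 8 gives p = +/-2*sqrt(2) ~= +/-2.8284.

p = -2.8284 or p = 2.8284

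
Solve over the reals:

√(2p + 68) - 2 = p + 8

Isolate the radical: √(2p + 68) = p + 10.
Square both sides: 2p + 68 = (p + 10)².
Expand and rearrange: p² + 18p + 32 = 0.
Solving gives p = -2 or p = -16.
Check each candidate in the original equation:
  p = -2: √(64) = 8, while p + 10 = 8 — valid.
  p = -16: √(36) = 6, while p + 10 = -6 — extraneous.

p = -2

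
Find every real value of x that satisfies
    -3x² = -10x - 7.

Rearrange to standard form: -3x² + 10x + 7 = 0.
Discriminant: (10)² − 4·(-3)·7 = 184.
Quadratic formula: x = (-10 ± √184) / (-6).
So x = 5/3 - √(46)/3 ≈ -0.5941 or x = 5/3 + √(46)/3 ≈ 3.9274.

x = -0.5941 or x = 3.9274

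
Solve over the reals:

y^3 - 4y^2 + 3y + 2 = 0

y = -0.4142 or y = 2 or y = 2.4142

Possible rational roots are divisors of 2. Testing y = 2 gives 0, so (y - 2) is a factor.
Divide: y^3 - 4y^2 + 3y + 2 = (y - 2)(y^2 - 2y - 1).
Apply the quadratic formula to y^2 - 2y - 1 = 0: y = (2 +/- sqrt(8))/2, i.e. y ~= 2.4142 or y ~= -0.4142.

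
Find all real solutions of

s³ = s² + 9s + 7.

s = -1.8284 or s = -1 or s = 3.8284

Rearrange: s³ - s² - 9s - 7 = 0.
Possible rational roots are divisors of -7. Testing s = -1 gives 0, so (s + 1) is a factor.
Divide: s³ - s² - 9s - 7 = (s + 1)(s² - 2s - 7).
Apply the quadratic formula to s² - 2s - 7 = 0: s = (2 ± √32)/2, i.e. s ≈ 3.8284 or s ≈ -1.8284.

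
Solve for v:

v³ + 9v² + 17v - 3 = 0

v = -6.1623 or v = -3 or v = 0.1623

Possible rational roots are divisors of -3. Testing v = -3 gives 0, so (v + 3) is a factor.
Divide: v³ + 9v² + 17v - 3 = (v + 3)(v² + 6v - 1).
Apply the quadratic formula to v² + 6v - 1 = 0: v = (-6 ± √40)/2, i.e. v ≈ 0.1623 or v ≈ -6.1623.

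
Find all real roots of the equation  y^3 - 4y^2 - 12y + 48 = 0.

y = -3.4641 or y = 3.4641 or y = 4

Possible rational roots are divisors of 48. Testing y = 4 gives 0, so (y - 4) is a factor.
Divide: y^3 - 4y^2 - 12y + 48 = (y - 4)(y^2 - 12).
Apply the quadratic formula to y^2 - 12 = 0: y = (0 +/- sqrt(48))/2, i.e. y ~= 3.4641 or y ~= -3.4641.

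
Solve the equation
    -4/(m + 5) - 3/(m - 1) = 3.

Multiply both sides by (m + 5)(m - 1):
-4(m - 1) - 3(m + 5) = 3(m + 5)(m - 1).
Expand and collect terms: 3m^2 + 19m - 4 = 0.
By the quadratic formula, m = (-19 +/- sqrt(409)) / 6, so m ~= 0.204 or m ~= -6.5373.
Neither value makes a denominator zero (m != -5, m != 1), so both are valid.

m = -6.5373 or m = 0.204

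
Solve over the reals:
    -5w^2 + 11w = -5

w = -0.3866 or w = 2.5866

Rearrange to standard form: -5w^2 + 11w + 5 = 0.
Discriminant: (11)^2 - 4*(-5)*5 = 221.
Quadratic formula: w = (-11 +/- sqrt(221)) / (-10).
So w = 11/10 - sqrt(221)/10 ~= -0.3866 or w = 11/10 + sqrt(221)/10 ~= 2.5866.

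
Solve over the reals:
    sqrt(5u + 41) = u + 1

u = 8

Square both sides: 5u + 41 = (u + 1)^2.
Expand and rearrange: u^2 - 3u - 40 = 0.
Solving gives u = 8 or u = -5.
Check each candidate in the original equation:
  u = 8: sqrt(81) = 9, while u + 1 = 9 — valid.
  u = -5: sqrt(16) = 4, while u + 1 = -4 — extraneous.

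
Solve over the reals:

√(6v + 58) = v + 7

Square both sides: 6v + 58 = (v + 7)².
Expand and rearrange: v² + 8v - 9 = 0.
Solving gives v = 1 or v = -9.
Check each candidate in the original equation:
  v = 1: √(64) = 8, while v + 7 = 8 — valid.
  v = -9: √(4) = 2, while v + 7 = -2 — extraneous.

v = 1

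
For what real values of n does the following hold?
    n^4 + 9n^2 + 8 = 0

Let u = n^2. The equation becomes u^2 + 9u + 8 = 0.
Factor: (u + 1)(u + 8) = 0, so u = -1 or u = -8.
n^2 = -1 < 0 has no real solution.
n^2 = -8 < 0 has no real solution.

No real solutions.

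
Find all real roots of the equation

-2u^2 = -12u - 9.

u = -0.6742 or u = 6.6742

Rearrange to standard form: -2u^2 + 12u + 9 = 0.
Discriminant: (12)^2 - 4*(-2)*9 = 216.
Quadratic formula: u = (-12 +/- sqrt(216)) / (-4).
So u = 3 - 3*sqrt(6)/2 ~= -0.6742 or u = 3 + 3*sqrt(6)/2 ~= 6.6742.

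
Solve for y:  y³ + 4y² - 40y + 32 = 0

Possible rational roots are divisors of 32. Testing y = 4 gives 0, so (y - 4) is a factor.
Divide: y³ + 4y² - 40y + 32 = (y - 4)(y² + 8y - 8).
Apply the quadratic formula to y² + 8y - 8 = 0: y = (-8 ± √96)/2, i.e. y ≈ 0.899 or y ≈ -8.899.

y = -8.899 or y = 0.899 or y = 4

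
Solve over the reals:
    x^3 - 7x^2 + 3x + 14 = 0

x = -1.1401 or x = 2 or x = 6.1401

Possible rational roots are divisors of 14. Testing x = 2 gives 0, so (x - 2) is a factor.
Divide: x^3 - 7x^2 + 3x + 14 = (x - 2)(x^2 - 5x - 7).
Apply the quadratic formula to x^2 - 5x - 7 = 0: x = (5 +/- sqrt(53))/2, i.e. x ~= 6.1401 or x ~= -1.1401.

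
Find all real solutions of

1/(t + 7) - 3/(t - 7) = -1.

t = -7.8318 or t = 9.8318

Multiply both sides by (t + 7)(t - 7):
(t - 7) - 3(t + 7) = -(t + 7)(t - 7).
Expand and collect terms: -t² + 2t + 77 = 0.
By the quadratic formula, t = (-2 ± √312) / -2, so t ≈ -7.8318 or t ≈ 9.8318.
Neither value makes a denominator zero (t ≠ -7, t ≠ 7), so both are valid.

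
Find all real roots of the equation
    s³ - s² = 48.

Rearrange: s³ - s² - 48 = 0.
Possible rational roots are divisors of -48. Testing s = 4 gives 0, so (s - 4) is a factor.
Divide: s³ - s² - 48 = (s - 4)(s² + 3s + 12).
The quadratic s² + 3s + 12 has discriminant -39 < 0, so no further real roots.

s = 4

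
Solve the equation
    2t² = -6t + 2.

t = -3.3028 or t = 0.3028

Rearrange to standard form: 2t² + 6t - 2 = 0.
Discriminant: (6)² − 4·2·(-2) = 52.
Quadratic formula: t = (-6 ± √52) / 4.
So t = -3/2 + √(13)/2 ≈ 0.3028 or t = -√(13)/2 - 3/2 ≈ -3.3028.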